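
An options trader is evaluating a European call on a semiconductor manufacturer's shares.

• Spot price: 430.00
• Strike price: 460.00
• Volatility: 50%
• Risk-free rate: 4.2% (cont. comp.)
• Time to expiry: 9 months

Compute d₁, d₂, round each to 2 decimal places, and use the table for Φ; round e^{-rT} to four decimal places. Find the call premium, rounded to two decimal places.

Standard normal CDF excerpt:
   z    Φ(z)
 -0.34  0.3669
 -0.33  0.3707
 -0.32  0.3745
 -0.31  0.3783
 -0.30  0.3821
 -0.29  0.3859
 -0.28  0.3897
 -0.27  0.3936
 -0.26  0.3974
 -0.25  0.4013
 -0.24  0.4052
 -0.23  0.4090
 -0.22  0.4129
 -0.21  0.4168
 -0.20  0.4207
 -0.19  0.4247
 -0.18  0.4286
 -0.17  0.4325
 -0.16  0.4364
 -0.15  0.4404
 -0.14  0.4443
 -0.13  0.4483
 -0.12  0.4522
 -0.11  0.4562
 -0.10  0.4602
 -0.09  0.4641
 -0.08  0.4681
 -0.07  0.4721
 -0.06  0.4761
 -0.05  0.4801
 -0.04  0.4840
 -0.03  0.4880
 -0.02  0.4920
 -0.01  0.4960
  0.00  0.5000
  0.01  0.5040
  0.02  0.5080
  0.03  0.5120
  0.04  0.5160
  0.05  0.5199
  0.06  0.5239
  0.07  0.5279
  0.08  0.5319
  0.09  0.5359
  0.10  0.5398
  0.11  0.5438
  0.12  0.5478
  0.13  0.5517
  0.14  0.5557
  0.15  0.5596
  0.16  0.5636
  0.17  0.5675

66.91

T = 0.75;  σ√T = 0.4330
d₁ = [ln(430/460) + (0.042 + 0.5²/2)·0.75] / 0.4330 = [-0.0674 + 0.1253] / 0.4330 = 0.1335 ⇒ 0.13
d₂ = d₁ − σ√T = 0.1335 − 0.4330 = -0.2995 ⇒ -0.30
exp(−rT) = exp(−0.042·0.75) = 0.9690
C = 430·N(0.13) − 460·0.9690·N(-0.30) = 430·0.5517 − 460·0.9690·0.3821 = 237.2310 − 170.3173 = 66.9137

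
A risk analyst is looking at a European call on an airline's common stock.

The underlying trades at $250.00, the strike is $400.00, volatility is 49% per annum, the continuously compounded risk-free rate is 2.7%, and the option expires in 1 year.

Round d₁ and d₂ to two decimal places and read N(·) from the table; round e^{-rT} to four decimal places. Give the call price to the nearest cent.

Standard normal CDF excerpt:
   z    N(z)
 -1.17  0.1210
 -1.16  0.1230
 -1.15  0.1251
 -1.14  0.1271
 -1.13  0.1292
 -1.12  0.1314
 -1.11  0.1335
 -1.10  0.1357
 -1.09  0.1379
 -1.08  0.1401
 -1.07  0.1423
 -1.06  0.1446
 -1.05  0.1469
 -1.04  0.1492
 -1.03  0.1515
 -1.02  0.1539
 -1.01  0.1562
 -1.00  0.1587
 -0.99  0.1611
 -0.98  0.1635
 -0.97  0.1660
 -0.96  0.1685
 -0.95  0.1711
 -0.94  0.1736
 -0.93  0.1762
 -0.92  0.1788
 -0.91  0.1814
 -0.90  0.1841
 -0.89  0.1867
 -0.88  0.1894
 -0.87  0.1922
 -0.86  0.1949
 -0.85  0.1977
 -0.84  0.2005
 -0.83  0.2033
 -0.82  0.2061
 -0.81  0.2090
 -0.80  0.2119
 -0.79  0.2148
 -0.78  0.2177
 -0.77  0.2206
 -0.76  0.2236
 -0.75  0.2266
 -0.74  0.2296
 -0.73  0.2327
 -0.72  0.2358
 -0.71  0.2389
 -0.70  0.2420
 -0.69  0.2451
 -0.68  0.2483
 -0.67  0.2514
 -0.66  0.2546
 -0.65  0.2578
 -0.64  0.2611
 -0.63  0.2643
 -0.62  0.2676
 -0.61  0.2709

σ√T = 0.49·√1 = 0.4900
d₁ = [ln(250/400) + (0.027 + 0.49²/2)·1] / 0.4900 = [-0.4700 + 0.1470] / 0.4900 = -0.6591 which rounds to -0.66
d₂ = d₁ − σ√T = -0.6591 − 0.4900 = -1.1491 which rounds to -1.15
exp(−rT) = exp(−0.027·1) = 0.9734
N(d₁) = N(-0.66) = 0.2546;  N(d₂) = N(-1.15) = 0.1251
C = 250·0.2546 − 400·0.9734·0.1251 = 63.6500 − 48.7089 = 14.9411

$14.94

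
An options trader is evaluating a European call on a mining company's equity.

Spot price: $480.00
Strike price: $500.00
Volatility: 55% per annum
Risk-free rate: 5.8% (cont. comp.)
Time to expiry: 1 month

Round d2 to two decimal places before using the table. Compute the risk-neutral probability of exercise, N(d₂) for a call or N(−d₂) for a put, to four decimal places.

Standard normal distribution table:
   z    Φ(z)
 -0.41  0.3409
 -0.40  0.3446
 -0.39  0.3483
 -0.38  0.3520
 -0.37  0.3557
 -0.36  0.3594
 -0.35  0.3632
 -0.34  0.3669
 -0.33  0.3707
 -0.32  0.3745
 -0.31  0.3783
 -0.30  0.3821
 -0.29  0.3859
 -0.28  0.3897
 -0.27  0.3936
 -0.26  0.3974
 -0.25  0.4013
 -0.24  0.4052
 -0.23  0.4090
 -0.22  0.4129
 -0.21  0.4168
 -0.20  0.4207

σ√T = 0.55 × 0.2887 = 0.1588
d₁ = [ln(480/500) + (0.058 + 0.55²/2)·0.08333] / 0.1588 = [-0.0408 + 0.0174] / 0.1588 = -0.1473 ≈ -0.15
d₂ = d₁ − σ√T = -0.1473 − 0.1588 = -0.3061 ≈ -0.31
Pr(exercise) under Q = N(d₂) = 0.3783

0.3783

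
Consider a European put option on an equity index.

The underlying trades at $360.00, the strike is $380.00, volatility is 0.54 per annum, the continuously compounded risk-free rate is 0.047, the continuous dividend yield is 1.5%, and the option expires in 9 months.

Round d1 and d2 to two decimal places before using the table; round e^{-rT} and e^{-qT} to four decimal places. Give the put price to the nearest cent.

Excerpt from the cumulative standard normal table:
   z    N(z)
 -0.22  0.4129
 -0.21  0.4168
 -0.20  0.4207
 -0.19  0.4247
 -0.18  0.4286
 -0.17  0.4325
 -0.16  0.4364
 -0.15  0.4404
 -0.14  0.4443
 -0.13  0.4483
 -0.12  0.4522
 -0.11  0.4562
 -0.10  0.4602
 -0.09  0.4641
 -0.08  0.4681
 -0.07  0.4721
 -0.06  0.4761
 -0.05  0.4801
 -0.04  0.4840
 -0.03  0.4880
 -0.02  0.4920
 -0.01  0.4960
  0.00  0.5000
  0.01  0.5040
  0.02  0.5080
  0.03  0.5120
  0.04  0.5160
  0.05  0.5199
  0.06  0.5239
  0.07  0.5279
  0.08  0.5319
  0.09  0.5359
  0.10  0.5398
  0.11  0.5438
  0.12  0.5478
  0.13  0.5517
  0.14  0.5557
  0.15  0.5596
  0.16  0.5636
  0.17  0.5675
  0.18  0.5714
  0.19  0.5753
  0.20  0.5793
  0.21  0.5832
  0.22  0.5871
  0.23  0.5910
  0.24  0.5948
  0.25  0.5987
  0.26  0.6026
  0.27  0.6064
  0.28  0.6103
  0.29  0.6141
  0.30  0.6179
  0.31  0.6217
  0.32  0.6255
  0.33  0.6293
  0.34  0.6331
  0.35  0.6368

$72.72

T = 0.75;  σ√T = 0.4677
d₁ = [ln(360/380) + (0.047 − 0.015 + ½·0.54²)·0.75] / (σ√T) = (-0.0541 + 0.1334) / 0.4677 = 0.1695 ≈ 0.17
d₂ = 0.1695 − 0.4677 = -0.2981 ≈ -0.30
exp(−qT) = exp(−0.015·0.75) = 0.9888;  exp(−rT) = exp(−0.047·0.75) = 0.9654
P = 380·0.9654·N(0.30) − 360·0.9888·N(-0.17) = 380·0.9654·0.6179 − 360·0.9888·0.4325 = 226.6779 − 153.9562 = 72.7217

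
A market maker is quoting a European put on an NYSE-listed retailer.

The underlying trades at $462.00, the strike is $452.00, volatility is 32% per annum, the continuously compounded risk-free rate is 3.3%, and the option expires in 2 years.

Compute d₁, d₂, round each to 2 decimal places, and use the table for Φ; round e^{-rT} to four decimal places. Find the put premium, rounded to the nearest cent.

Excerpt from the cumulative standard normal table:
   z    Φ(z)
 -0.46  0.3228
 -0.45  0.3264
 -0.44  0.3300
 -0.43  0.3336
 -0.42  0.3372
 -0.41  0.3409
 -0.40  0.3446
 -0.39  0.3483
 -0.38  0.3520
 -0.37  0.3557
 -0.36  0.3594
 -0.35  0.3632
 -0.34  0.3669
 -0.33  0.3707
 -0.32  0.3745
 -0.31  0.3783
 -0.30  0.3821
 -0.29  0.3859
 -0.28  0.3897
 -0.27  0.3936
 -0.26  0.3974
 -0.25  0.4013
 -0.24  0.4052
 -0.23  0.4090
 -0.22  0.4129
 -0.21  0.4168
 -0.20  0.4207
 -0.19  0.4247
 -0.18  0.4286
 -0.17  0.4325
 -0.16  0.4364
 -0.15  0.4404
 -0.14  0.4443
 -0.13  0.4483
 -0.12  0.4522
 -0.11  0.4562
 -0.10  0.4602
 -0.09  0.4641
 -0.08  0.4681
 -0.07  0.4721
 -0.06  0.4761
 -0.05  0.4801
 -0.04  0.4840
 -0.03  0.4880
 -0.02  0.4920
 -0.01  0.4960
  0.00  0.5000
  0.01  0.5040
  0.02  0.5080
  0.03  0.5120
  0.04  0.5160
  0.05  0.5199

σ√T = 0.32·√2 = 0.4525
ln(S/K) + (r + σ²/2)T = ln(462/452) + (0.033 + 0.32²/2)·2 = 0.0219 + 0.1684 = 0.1903
d₁ = 0.1903 / 0.4525 = 0.4205 ⇒ 0.42
d₂ = d₁ − σ√T = 0.4205 − 0.4525 = -0.0321 ⇒ -0.03
exp(−rT) = exp(−0.033·2) = 0.9361
N(−d₂) = N(0.03) = 0.5120;  N(−d₁) = N(-0.42) = 0.3372
P = 452·0.9361·0.5120 − 462·0.3372 = 216.6360 − 155.7864 = 60.8496

$60.85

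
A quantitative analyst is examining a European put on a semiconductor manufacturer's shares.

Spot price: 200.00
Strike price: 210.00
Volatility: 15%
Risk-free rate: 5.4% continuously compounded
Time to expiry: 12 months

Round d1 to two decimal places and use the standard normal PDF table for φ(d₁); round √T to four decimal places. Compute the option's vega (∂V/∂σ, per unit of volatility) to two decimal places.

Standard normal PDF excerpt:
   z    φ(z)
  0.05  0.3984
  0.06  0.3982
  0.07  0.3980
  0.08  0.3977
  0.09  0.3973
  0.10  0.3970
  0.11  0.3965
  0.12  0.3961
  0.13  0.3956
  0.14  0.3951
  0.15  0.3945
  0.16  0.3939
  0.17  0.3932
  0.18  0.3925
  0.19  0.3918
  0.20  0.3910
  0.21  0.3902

79.30

T = 1;  σ√T = 0.1500
d₁ = [ln(200/210) + (0.054 + 0.15²/2)·1] / 0.1500 = [-0.0488 + 0.0653] / 0.1500 = 0.1097 ≈ 0.11
√T = √1 = 1.0000
φ(d₁) = φ(0.11) = 0.3965
vega = S·φ(d₁)·√T = 200·0.3965·1.0000 = 79.3000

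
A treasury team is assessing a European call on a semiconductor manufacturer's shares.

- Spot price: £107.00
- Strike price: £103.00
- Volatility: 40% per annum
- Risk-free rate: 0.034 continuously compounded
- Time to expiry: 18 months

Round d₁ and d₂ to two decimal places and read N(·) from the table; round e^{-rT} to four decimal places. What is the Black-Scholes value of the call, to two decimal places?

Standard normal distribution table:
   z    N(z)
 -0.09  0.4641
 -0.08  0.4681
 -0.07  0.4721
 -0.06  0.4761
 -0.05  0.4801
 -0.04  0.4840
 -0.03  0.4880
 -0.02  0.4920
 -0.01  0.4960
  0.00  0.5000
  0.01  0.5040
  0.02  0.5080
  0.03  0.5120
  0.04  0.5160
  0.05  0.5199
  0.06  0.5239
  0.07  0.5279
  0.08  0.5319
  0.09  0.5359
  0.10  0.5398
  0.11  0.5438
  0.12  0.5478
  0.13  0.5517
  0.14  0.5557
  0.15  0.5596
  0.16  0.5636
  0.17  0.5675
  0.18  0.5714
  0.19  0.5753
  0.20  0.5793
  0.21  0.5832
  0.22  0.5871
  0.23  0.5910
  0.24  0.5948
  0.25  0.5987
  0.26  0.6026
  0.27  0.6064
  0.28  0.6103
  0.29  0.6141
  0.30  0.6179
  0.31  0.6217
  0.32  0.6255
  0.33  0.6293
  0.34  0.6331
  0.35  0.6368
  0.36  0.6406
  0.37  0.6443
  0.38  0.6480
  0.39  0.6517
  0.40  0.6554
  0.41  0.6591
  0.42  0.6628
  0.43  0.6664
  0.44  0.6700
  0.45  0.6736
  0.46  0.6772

σ√T = 0.4 × 1.2247 = 0.4899
d₁ = [ln(107/103) + (0.034 + 0.4²/2)·1.5] / 0.4899 = [0.0381 + 0.1710] / 0.4899 = 0.4268 ≈ 0.43
d₂ = d₁ − σ√T = 0.4268 − 0.4899 = -0.0631 ≈ -0.06
exp(−rT) = exp(−0.034·1.5) = 0.9503
N(d₁) = N(0.43) = 0.6664;  N(d₂) = N(-0.06) = 0.4761
C = 107·0.6664 − 103·0.9503·0.4761 = 71.3048 − 46.6011 = 24.7037

£24.70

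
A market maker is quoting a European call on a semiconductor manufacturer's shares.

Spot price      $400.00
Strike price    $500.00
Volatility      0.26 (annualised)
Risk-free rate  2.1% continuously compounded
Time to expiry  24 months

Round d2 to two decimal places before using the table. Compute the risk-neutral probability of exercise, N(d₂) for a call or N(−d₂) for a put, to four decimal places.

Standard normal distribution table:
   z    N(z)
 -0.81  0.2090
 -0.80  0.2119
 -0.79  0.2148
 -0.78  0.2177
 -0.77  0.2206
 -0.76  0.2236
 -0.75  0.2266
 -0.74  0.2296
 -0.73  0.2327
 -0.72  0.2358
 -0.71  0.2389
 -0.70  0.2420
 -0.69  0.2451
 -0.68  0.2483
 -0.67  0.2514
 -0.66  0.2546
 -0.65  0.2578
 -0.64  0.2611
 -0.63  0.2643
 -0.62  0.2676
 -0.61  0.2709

0.2483

T = 2;  σ√T = 0.3677
d₁ = [ln(400/500) + (0.021 + 0.26²/2)·2] / 0.3677 = [-0.2231 + 0.1096] / 0.3677 = -0.3088 → -0.31
d₂ = d₁ − σ√T = -0.3088 − 0.3677 = -0.6765 → -0.68
Pr(exercise) under Q = N(d₂) = 0.2483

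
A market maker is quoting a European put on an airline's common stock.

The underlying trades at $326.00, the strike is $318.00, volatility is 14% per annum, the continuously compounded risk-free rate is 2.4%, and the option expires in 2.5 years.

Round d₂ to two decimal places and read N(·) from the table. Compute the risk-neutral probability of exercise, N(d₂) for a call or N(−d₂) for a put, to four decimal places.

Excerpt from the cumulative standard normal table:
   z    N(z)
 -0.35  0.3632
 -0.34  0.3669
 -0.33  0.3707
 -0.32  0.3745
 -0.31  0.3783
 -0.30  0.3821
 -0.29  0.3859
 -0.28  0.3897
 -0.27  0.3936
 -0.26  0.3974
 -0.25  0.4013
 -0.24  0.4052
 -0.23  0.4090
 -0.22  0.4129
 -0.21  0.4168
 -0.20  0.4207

T = 2.5;  σ√T = 0.2214
ln(S/K) + (r + σ²/2)T = ln(326/318) + (0.024 + 0.14²/2)·2.5 = 0.0248 + 0.0845 = 0.1093
d₁ = 0.1093 / 0.2214 = 0.4940 ⇒ 0.49
d₂ = d₁ − σ√T = 0.4940 − 0.2214 = 0.2726 ⇒ 0.27
Risk-neutral Pr[S_T < K] = N(−d₂) = N(-0.27) = 0.3936

0.3936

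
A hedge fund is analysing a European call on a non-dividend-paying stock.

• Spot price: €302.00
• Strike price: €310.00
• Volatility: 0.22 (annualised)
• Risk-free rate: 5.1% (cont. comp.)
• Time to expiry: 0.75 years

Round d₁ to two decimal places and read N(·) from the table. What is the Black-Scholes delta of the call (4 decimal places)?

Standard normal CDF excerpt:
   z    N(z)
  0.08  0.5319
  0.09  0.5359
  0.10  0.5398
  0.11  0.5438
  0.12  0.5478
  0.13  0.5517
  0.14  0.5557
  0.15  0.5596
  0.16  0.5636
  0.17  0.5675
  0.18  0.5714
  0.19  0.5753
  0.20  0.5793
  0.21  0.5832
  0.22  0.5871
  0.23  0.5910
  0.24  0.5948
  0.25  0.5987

0.5636

σ√T = 0.22·√0.75 = 0.1905
d₁ = [ln(302/310) + (0.051 + 0.22²/2)·0.75] / 0.1905 = [-0.0261 + 0.0564] / 0.1905 = 0.1588 ≈ 0.16
N(d₁) = N(0.16) = 0.5636
Δ_call = N(d₁) = 0.5636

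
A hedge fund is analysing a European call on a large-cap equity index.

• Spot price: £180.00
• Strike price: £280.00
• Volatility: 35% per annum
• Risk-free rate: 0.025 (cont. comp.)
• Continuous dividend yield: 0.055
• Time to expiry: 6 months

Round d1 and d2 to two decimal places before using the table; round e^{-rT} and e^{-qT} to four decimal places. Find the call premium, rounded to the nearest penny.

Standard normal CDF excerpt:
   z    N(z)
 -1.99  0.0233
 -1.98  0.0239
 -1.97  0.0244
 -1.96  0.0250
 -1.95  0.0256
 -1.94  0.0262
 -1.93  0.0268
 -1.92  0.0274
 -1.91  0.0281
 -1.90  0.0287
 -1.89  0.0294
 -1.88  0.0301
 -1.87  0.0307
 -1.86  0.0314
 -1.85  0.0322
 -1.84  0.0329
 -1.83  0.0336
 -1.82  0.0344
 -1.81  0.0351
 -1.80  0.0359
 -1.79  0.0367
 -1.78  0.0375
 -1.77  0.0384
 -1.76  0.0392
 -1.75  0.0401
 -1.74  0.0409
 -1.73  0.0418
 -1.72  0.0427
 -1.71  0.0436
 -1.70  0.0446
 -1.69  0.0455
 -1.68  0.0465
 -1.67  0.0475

£0.73

σ√T = 0.35 × 0.7071 = 0.2475
ln(S/K) + (r − q + σ²/2)T = ln(180/280) + (0.025 − 0.055 + 0.35²/2)·0.5 = -0.4418 + 0.0156 = -0.4262
d₁ = -0.4262 / 0.2475 = -1.7221 → -1.72
d₂ = d₁ − σ√T = -1.7221 − 0.2475 = -1.9696 → -1.97
e^(−qT) = e^(−0.055·0.5) = 0.9729;  e^(−rT) = e^(−0.025·0.5) = 0.9876
C = 180·0.9729·N(-1.72) − 280·0.9876·N(-1.97) = 180·0.9729·0.0427 − 280·0.9876·0.0244 = 7.4777 − 6.7473 = 0.7304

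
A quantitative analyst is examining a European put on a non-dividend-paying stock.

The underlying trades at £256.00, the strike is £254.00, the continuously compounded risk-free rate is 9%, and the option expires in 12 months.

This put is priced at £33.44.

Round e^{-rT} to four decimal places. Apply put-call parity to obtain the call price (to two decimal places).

£57.31

e^(−rT) = e^(−0.09·1) = 0.9139
Put-call parity: C − P = S − K·e^(−rT) = 256 − 254·0.9139 = 256 − 232.1306 = 23.8694
C = P + (C − P) = 33.44 + (23.8694) = 57.3094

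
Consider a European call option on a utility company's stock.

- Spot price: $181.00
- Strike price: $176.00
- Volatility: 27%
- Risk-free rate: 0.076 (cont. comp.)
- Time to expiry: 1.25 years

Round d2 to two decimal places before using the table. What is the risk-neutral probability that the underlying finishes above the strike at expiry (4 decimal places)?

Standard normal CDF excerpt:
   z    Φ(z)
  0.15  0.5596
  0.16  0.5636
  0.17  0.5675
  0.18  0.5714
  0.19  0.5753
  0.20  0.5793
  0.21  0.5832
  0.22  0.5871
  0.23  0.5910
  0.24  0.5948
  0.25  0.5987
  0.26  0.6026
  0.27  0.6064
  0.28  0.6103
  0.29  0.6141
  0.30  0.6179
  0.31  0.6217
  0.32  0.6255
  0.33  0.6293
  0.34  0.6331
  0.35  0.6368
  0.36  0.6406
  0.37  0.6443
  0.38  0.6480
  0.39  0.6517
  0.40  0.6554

0.6026

σ√T = 0.27 × 1.1180 = 0.3019
d₁ = [ln(181/176) + (0.076 + 0.27²/2)·1.25] / 0.3019 = [0.0280 + 0.1406] / 0.3019 = 0.5584 which rounds to 0.56
d₂ = d₁ − σ√T = 0.5584 − 0.3019 = 0.2566 which rounds to 0.26
Risk-neutral Pr[S_T > K] = N(d₂) = N(0.26) = 0.6026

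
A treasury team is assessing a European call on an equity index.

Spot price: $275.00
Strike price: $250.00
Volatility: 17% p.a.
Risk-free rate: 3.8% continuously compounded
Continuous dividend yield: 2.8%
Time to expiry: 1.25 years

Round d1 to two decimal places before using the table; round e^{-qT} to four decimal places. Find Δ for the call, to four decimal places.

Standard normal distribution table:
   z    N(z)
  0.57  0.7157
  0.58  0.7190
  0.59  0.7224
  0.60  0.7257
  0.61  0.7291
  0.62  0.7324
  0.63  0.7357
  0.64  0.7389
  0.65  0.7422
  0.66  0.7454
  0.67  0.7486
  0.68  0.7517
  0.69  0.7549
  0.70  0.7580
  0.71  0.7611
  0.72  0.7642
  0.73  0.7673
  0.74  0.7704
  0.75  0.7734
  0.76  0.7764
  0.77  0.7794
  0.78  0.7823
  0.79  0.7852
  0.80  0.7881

0.7198

σ√T = 0.17 × 1.1180 = 0.1901
d₁ = [ln(275/250) + (0.038 − 0.028 + 0.17²/2)·1.25] / 0.1901 = [0.0953 + 0.0306] / 0.1901 = 0.6623 which rounds to 0.66
N(d₁) = N(0.66) = 0.7454
Δ_call = e^(−qT)·N(d₁) = 0.9656·0.7454 = 0.7198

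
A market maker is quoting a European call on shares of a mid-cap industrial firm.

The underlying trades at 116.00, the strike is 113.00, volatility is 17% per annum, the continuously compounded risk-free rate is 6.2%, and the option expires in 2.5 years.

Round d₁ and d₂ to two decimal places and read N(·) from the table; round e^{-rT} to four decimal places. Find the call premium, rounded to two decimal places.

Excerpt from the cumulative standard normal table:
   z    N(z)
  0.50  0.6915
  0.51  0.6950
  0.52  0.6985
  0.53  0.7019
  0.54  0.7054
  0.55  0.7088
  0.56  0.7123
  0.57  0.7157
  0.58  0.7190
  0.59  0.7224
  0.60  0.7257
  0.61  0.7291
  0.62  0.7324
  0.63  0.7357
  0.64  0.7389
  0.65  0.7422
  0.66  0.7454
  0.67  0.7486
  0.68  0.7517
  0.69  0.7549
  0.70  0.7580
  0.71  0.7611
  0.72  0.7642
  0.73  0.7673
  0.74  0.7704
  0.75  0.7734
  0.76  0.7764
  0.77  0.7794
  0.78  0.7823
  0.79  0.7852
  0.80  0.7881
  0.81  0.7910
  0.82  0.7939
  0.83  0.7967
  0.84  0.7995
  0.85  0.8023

T = 2.5;  σ√T = 0.2688
d₁ = [ln(116/113) + (0.062 + 0.17²/2)·2.5] / 0.2688 = [0.0262 + 0.1911] / 0.2688 = 0.8085 ≈ 0.81
d₂ = d₁ − σ√T = 0.8085 − 0.2688 = 0.5397 ≈ 0.54
exp(−rT) = exp(−0.062·2.5) = 0.8564
C = 116·N(0.81) − 113·0.8564·N(0.54) = 116·0.7910 − 113·0.8564·0.7054 = 91.7560 − 68.2638 = 23.4922

23.49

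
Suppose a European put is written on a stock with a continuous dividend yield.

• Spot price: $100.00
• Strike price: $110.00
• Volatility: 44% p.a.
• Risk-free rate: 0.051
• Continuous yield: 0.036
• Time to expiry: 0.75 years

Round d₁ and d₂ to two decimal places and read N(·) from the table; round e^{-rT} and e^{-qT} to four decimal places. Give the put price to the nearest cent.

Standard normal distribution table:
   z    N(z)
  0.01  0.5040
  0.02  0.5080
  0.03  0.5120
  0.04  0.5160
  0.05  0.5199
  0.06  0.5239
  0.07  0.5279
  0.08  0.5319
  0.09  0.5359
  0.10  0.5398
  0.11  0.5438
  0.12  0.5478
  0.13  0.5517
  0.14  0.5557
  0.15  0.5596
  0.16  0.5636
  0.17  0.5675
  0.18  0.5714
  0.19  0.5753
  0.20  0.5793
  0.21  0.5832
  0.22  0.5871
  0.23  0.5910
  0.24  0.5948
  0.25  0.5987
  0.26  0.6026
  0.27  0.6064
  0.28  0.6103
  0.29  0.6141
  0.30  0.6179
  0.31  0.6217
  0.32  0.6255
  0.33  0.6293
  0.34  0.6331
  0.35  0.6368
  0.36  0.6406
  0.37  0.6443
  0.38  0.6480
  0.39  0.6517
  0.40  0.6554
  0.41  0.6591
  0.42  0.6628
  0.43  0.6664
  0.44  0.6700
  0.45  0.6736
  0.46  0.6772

σ√T = 0.44·√0.75 = 0.3811
d₁ = [ln(100/110) + (0.051 − 0.036 + ½·0.44²)·0.75] / (σ√T) = (-0.0953 + 0.0838) / 0.3811 = -0.0301 → -0.03
d₂ = -0.0301 − 0.3811 = -0.4111 → -0.41
e^(−qT) = e^(−0.036·0.75) = 0.9734;  e^(−rT) = e^(−0.051·0.75) = 0.9625
N(−d₂) = N(0.41) = 0.6591;  N(−d₁) = N(0.03) = 0.5120
P = 110·0.9625·0.6591 − 100·0.9734·0.5120 = 69.7822 − 49.8381 = 19.9441

$19.94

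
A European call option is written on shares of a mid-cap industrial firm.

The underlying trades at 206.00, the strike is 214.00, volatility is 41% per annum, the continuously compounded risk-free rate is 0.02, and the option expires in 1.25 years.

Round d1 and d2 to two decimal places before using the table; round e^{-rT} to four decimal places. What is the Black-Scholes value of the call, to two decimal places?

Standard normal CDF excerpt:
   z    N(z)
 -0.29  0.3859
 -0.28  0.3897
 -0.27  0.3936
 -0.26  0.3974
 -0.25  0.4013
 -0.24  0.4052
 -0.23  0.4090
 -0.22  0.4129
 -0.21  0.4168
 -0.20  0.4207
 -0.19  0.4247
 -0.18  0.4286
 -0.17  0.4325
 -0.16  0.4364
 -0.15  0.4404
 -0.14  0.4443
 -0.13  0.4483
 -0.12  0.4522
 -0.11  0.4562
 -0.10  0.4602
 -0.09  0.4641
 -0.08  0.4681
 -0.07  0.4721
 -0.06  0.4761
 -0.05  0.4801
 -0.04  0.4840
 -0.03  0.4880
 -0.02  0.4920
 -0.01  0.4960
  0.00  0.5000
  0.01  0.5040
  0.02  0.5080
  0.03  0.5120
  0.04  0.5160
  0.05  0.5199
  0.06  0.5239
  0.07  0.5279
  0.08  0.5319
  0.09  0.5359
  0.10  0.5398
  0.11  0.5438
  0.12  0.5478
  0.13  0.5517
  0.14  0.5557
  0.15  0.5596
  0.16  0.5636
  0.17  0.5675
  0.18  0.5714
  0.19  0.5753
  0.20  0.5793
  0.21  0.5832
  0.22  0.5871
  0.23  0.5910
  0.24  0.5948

36.39

σ√T = 0.41·√1.25 = 0.4584
ln(S/K) + (r + σ²/2)T = ln(206/214) + (0.02 + 0.41²/2)·1.25 = -0.0381 + 0.1301 = 0.0920
d₁ = 0.0920 / 0.4584 = 0.2006 ⇒ 0.20
d₂ = d₁ − σ√T = 0.2006 − 0.4584 = -0.2578 ⇒ -0.26
e^(−rT) = e^(−0.02·1.25) = 0.9753
N(d₁) = N(0.20) = 0.5793;  N(d₂) = N(-0.26) = 0.3974
C = 206·0.5793 − 214·0.9753·0.3974 = 119.3358 − 82.9430 = 36.3928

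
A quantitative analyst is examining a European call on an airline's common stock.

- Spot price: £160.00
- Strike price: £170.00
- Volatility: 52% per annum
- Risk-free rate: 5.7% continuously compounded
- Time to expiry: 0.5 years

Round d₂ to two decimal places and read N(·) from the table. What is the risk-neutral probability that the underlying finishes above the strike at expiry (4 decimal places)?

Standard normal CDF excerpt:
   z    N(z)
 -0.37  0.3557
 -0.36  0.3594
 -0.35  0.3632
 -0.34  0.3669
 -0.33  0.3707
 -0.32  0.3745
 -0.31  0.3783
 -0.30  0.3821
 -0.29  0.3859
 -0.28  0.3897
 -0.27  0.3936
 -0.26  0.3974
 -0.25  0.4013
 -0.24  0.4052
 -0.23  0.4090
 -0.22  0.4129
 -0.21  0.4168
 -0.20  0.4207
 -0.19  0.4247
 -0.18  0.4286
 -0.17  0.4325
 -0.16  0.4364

0.3936

σ√T = 0.52 × 0.7071 = 0.3677
d₁ = [ln(160/170) + (0.057 + 0.52²/2)·0.5] / 0.3677 = [-0.0606 + 0.0961] / 0.3677 = 0.0965 → 0.10
d₂ = d₁ − σ√T = 0.0965 − 0.3677 = -0.2712 → -0.27
Pr(exercise) under Q = N(d₂) = 0.3936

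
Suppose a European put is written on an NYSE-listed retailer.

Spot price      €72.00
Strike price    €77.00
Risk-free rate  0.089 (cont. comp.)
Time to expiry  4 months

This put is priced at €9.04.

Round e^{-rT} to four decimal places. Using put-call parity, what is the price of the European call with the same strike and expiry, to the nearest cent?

€6.29

exp(−rT) = exp(−0.089·0.3333) = 0.9708
Put-call parity: C − P = S − K·e^(−rT) = 72 − 77·0.9708 = 72 − 74.7516 = -2.7516
C = P + (C − P) = 9.04 + (-2.7516) = 6.2884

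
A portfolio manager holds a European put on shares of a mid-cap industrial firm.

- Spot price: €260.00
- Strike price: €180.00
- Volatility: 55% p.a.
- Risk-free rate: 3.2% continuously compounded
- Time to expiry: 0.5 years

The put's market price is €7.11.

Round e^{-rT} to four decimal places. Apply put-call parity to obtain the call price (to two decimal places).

e^(−rT) = e^(−0.032·0.5) = 0.9841
Put-call parity: C − P = S − K·e^(−rT) = 260 − 180·0.9841 = 260 − 177.1380 = 82.8620
C = P + (C − P) = 7.11 + (82.8620) = 89.9720

€89.97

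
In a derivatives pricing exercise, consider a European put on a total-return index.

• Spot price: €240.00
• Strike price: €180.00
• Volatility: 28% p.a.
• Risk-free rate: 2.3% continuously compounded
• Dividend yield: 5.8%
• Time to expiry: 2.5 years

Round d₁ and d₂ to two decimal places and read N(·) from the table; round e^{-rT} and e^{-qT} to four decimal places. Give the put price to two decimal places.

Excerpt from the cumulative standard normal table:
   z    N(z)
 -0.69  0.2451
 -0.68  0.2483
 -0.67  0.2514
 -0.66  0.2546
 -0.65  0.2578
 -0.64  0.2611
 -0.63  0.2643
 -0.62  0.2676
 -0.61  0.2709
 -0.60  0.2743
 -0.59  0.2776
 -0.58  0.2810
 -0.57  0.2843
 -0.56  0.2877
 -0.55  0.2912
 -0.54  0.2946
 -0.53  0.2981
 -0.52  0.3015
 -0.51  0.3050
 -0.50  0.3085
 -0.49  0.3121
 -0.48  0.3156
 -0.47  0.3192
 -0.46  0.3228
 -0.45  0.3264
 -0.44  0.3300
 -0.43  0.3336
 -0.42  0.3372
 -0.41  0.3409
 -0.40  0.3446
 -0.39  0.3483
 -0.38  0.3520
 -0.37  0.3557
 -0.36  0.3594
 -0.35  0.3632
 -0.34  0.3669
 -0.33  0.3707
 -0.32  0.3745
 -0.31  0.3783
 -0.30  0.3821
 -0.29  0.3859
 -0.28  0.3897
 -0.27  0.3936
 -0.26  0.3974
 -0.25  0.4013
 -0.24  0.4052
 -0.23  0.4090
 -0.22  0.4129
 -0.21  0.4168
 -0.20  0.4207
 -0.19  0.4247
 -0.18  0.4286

σ√T = 0.28·√2.5 = 0.4427
ln(S/K) + (r − q + σ²/2)T = ln(240/180) + (0.023 − 0.058 + 0.28²/2)·2.5 = 0.2877 + 0.0105 = 0.2982
d₁ = 0.2982 / 0.4427 = 0.6735 ⇒ 0.67
d₂ = d₁ − σ√T = 0.6735 − 0.4427 = 0.2308 ⇒ 0.23
e^(−qT) = e^(−0.058·2.5) = 0.8650;  e^(−rT) = e^(−0.023·2.5) = 0.9441
N(−d₂) = N(-0.23) = 0.4090;  N(−d₁) = N(-0.67) = 0.2514
P = 180·0.9441·0.4090 − 240·0.8650·0.2514 = 69.5046 − 52.1906 = 17.3140

€17.31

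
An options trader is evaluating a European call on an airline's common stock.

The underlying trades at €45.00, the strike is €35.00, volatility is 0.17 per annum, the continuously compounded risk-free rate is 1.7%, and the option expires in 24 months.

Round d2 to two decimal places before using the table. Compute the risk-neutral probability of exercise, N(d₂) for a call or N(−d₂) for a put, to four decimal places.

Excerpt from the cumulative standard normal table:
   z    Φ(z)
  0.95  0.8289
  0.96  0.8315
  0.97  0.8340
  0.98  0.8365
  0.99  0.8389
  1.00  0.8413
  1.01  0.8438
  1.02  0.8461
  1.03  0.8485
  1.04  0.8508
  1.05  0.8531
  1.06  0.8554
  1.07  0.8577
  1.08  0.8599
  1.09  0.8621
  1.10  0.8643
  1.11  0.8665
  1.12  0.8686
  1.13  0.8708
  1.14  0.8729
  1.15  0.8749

σ√T = 0.17 × 1.4142 = 0.2404
d₁ = [ln(45/35) + (0.017 + 0.17²/2)·2] / 0.2404 = [0.2513 + 0.0629] / 0.2404 = 1.3070 which rounds to 1.31
d₂ = d₁ − σ√T = 1.3070 − 0.2404 = 1.0665 which rounds to 1.07
Risk-neutral Pr[S_T > K] = N(d₂) = N(1.07) = 0.8577

0.8577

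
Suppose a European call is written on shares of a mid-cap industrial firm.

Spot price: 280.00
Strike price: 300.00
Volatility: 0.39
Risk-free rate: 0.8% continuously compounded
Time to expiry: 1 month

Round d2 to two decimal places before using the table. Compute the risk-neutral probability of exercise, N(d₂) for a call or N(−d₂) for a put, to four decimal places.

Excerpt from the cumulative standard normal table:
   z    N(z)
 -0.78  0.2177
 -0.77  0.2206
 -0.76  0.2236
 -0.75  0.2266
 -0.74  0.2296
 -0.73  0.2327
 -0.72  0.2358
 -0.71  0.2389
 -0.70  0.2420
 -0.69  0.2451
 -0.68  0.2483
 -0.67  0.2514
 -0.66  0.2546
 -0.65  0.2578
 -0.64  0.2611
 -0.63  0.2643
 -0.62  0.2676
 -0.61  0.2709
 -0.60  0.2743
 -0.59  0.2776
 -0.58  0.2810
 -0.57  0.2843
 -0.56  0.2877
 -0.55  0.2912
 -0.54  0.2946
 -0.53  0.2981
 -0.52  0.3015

0.2546

σ√T = 0.39 × 0.2887 = 0.1126
d₁ = [ln(280/300) + (0.008 + ½·0.39²)·0.08333] / (σ√T) = (-0.0690 + 0.0070) / 0.1126 = -0.5506 ≈ -0.55
d₂ = -0.5506 − 0.1126 = -0.6632 ≈ -0.66
Pr(exercise) under Q = N(d₂) = 0.2546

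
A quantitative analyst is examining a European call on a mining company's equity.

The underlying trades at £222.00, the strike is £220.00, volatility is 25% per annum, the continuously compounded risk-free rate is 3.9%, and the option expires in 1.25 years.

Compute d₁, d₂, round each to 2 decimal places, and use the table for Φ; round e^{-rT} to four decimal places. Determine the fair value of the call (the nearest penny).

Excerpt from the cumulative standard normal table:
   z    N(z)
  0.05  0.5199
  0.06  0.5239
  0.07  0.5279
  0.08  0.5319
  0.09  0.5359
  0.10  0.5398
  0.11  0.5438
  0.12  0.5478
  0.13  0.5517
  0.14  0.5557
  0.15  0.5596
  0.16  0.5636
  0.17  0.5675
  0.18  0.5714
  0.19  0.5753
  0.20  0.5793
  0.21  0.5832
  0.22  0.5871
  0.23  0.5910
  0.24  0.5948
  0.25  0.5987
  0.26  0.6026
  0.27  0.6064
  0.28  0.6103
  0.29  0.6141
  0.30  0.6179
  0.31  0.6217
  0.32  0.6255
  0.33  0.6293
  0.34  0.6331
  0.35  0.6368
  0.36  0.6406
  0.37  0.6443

£30.76

σ√T = 0.25·√1.25 = 0.2795
d₁ = [ln(222/220) + (0.039 + ½·0.25²)·1.25] / (σ√T) = (0.0090 + 0.0878) / 0.2795 = 0.3465 → 0.35
d₂ = 0.3465 − 0.2795 = 0.0670 → 0.07
exp(−rT) = exp(−0.039·1.25) = 0.9524
C = 222·N(0.35) − 220·0.9524·N(0.07) = 222·0.6368 − 220·0.9524·0.5279 = 141.3696 − 110.6098 = 30.7598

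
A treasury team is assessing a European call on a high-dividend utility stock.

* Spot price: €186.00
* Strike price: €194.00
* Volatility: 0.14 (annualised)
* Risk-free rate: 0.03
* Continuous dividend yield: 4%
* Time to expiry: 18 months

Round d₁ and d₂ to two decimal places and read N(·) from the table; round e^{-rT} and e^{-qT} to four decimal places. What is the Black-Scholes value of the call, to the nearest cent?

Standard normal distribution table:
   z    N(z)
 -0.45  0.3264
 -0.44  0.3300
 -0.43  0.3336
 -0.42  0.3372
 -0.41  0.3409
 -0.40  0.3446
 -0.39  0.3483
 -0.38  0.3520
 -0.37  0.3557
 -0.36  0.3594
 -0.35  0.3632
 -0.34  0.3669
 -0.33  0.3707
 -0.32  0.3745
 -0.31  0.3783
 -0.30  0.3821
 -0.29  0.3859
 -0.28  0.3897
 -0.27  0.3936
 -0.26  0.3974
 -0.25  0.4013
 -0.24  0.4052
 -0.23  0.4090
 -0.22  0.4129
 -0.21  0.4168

€7.76

σ√T = 0.14·√1.5 = 0.1715
ln(S/K) + (r − q + σ²/2)T = ln(186/194) + (0.03 − 0.04 + 0.14²/2)·1.5 = -0.0421 − 0.0003 = -0.0424
d₁ = -0.0424 / 0.1715 = -0.2473 which rounds to -0.25
d₂ = d₁ − σ√T = -0.2473 − 0.1715 = -0.4188 which rounds to -0.42
e^(−qT) = e^(−0.04·1.5) = 0.9418;  e^(−rT) = e^(−0.03·1.5) = 0.9560
N(d₁) = N(-0.25) = 0.4013;  N(d₂) = N(-0.42) = 0.3372
C = 186·0.9418·0.4013 − 194·0.9560·0.3372 = 70.2976 − 62.5385 = 7.7592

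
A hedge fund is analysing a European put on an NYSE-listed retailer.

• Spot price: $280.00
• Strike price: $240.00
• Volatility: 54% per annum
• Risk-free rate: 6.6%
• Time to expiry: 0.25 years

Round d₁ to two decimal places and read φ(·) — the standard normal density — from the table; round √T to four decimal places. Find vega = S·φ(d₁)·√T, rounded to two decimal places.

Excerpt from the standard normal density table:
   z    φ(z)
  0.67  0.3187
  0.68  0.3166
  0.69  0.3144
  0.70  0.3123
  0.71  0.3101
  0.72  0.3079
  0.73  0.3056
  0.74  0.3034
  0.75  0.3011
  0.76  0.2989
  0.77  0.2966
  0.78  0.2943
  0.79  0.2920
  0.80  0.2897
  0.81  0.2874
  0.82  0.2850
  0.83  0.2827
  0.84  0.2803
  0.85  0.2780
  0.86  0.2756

T = 0.25;  σ√T = 0.2700
ln(S/K) + (r + σ²/2)T = ln(280/240) + (0.066 + 0.54²/2)·0.25 = 0.1542 + 0.0530 = 0.2071
d₁ = 0.2071 / 0.2700 = 0.7670 → 0.77
√T = √0.25 = 0.5000
φ(d₁) = φ(0.77) = 0.2966
vega = S·φ(d₁)·√T = 280·0.2966·0.5000 = 41.5240
(Call and put vega coincide under Black-Scholes.)

41.52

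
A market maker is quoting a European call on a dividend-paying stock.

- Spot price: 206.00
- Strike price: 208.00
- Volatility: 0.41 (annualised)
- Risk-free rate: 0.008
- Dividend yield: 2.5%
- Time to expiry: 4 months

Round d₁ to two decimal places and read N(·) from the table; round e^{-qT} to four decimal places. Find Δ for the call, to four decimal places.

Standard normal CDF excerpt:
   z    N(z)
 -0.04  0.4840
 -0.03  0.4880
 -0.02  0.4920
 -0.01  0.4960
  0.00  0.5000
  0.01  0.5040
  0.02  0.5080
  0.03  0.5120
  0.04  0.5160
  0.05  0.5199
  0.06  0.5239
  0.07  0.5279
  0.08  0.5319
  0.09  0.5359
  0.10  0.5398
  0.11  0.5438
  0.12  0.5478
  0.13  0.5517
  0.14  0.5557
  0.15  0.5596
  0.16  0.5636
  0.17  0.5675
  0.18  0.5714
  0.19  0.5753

0.5156

T = 0.3333;  σ√T = 0.2367
ln(S/K) + (r − q + σ²/2)T = ln(206/208) + (0.008 − 0.025 + 0.41²/2)·0.3333 = -0.0097 + 0.0223 = 0.0127
d₁ = 0.0127 / 0.2367 = 0.0536 → 0.05
N(d₁) = N(0.05) = 0.5199
Δ_call = exp(−qT)·N(d₁) = 0.9917·0.5199 = 0.5156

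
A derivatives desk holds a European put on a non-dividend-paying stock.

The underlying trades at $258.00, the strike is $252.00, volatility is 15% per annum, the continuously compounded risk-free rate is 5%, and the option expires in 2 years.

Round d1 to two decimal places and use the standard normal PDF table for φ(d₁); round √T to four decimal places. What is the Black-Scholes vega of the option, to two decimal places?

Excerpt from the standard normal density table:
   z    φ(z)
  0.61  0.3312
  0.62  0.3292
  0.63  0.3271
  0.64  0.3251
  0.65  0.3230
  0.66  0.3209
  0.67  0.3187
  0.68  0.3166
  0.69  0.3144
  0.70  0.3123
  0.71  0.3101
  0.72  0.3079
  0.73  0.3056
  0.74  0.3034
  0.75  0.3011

114.71

σ√T = 0.15·√2 = 0.2121
d₁ = [ln(258/252) + (0.05 + 0.15²/2)·2] / 0.2121 = [0.0235 + 0.1225] / 0.2121 = 0.6884 → 0.69
√T = √2 = 1.4142
φ(d₁) = φ(0.69) = 0.3144
vega = S·φ(d₁)·√T = 258·0.3144·1.4142 = 114.7131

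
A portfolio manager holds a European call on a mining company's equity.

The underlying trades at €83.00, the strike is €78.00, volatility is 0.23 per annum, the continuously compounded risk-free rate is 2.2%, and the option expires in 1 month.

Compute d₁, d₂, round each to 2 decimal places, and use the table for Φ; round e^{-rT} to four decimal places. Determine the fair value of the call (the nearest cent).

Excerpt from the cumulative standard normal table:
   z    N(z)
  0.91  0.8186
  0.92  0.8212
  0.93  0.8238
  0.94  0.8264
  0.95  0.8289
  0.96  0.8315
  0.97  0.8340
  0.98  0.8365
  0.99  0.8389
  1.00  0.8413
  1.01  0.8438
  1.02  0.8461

€5.69

σ√T = 0.23·√0.08333 = 0.0664
d₁ = [ln(83/78) + (0.022 + 0.23²/2)·0.08333] / 0.0664 = [0.0621 + 0.0040] / 0.0664 = 0.9966 → 1.00
d₂ = d₁ − σ√T = 0.9966 − 0.0664 = 0.9302 → 0.93
e^(−rT) = e^(−0.022·0.08333) = 0.9982
N(d₁) = N(1.00) = 0.8413;  N(d₂) = N(0.93) = 0.8238
C = 83·0.8413 − 78·0.9982·0.8238 = 69.8279 − 64.1407 = 5.6872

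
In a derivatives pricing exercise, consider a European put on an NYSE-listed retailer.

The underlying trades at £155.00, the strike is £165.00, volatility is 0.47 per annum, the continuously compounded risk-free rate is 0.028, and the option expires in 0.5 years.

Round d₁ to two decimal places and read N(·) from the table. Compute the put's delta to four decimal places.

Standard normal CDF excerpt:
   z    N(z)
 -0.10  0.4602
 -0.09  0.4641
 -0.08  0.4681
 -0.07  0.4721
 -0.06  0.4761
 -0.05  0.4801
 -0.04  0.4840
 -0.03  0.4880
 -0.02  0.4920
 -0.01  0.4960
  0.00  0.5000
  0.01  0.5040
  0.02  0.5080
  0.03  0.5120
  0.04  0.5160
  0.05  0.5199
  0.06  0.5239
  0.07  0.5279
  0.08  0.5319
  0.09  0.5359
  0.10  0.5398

σ√T = 0.47 × 0.7071 = 0.3323
d₁ = [ln(155/165) + (0.028 + 0.47²/2)·0.5] / 0.3323 = [-0.0625 + 0.0692] / 0.3323 = 0.0202 ≈ 0.02
N(d₁) = N(0.02) = 0.5080
Δ_put = N(d₁) − 1 = 0.5080 − 1 = -0.4920

-0.4920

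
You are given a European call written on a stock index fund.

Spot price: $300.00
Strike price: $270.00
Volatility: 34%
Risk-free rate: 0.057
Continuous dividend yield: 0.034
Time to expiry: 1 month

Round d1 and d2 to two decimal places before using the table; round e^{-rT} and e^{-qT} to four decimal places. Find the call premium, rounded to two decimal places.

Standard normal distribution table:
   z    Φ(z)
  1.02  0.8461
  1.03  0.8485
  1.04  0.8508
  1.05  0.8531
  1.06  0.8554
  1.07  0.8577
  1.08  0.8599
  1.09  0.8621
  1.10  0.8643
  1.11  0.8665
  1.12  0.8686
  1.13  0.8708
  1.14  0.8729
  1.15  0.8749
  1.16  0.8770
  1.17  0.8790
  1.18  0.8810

T = 0.08333;  σ√T = 0.0981
d₁ = [ln(300/270) + (0.057 − 0.034 + 0.34²/2)·0.08333] / 0.0981 = [0.1054 + 0.0067] / 0.0981 = 1.1421 which rounds to 1.14
d₂ = d₁ − σ√T = 1.1421 − 0.0981 = 1.0439 which rounds to 1.04
exp(−qT) = exp(−0.034·0.08333) = 0.9972;  exp(−rT) = exp(−0.057·0.08333) = 0.9953
C = 300·0.9972·N(1.14) − 270·0.9953·N(1.04) = 300·0.9972·0.8729 − 270·0.9953·0.8508 = 261.1368 − 228.6363 = 32.5004

$32.50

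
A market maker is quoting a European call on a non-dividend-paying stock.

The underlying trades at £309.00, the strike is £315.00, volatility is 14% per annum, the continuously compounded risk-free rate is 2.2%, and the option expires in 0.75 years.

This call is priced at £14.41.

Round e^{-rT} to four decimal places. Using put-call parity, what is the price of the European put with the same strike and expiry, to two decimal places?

exp(−rT) = exp(−0.022·0.75) = 0.9836
Put-call parity: C − P = S − K·e^(−rT) = 309 − 315·0.9836 = 309 − 309.8340 = -0.8340
P = C − (C − P) = 14.41 − (-0.8340) = 15.2440

£15.24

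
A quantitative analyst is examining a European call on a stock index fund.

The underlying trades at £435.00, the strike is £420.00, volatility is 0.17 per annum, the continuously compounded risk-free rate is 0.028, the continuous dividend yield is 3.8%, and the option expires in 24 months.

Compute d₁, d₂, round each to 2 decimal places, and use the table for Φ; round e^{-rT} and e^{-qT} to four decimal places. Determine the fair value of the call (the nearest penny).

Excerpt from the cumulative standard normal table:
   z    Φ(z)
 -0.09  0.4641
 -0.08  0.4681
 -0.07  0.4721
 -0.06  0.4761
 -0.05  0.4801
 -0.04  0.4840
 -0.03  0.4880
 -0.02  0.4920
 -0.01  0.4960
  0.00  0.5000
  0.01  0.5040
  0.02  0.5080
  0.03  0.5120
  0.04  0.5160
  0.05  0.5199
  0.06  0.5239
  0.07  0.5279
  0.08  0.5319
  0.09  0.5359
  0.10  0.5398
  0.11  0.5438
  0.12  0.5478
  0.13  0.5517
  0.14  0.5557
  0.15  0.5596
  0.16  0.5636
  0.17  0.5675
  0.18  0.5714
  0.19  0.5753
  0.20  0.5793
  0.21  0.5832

£41.30

σ√T = 0.17·√2 = 0.2404
d₁ = [ln(435/420) + (0.028 − 0.038 + ½·0.17²)·2] / (σ√T) = (0.0351 + 0.0089) / 0.2404 = 0.1830 ⇒ 0.18
d₂ = 0.1830 − 0.2404 = -0.0574 ⇒ -0.06
exp(−qT) = exp(−0.038·2) = 0.9268;  exp(−rT) = exp(−0.028·2) = 0.9455
N(d₁) = N(0.18) = 0.5714;  N(d₂) = N(-0.06) = 0.4761
C = 435·0.9268·0.5714 − 420·0.9455·0.4761 = 230.3645 − 189.0641 = 41.3004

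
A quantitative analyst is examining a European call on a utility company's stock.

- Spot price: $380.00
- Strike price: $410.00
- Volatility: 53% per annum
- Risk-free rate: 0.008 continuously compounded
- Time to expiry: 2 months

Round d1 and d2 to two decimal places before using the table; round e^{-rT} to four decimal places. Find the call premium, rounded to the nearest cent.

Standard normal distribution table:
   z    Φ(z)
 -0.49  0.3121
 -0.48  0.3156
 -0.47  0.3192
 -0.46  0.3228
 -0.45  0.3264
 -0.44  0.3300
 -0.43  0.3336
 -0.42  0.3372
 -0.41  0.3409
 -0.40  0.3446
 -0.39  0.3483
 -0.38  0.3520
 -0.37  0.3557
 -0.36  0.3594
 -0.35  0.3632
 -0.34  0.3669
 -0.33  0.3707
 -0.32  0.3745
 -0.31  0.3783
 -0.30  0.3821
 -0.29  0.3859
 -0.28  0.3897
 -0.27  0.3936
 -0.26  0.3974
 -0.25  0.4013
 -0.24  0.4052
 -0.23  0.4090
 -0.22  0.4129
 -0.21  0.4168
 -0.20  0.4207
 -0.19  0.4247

σ√T = 0.53·√0.1667 = 0.2164
d₁ = [ln(380/410) + (0.008 + ½·0.53²)·0.1667] / (σ√T) = (-0.0760 + 0.0247) / 0.2164 = -0.2368 ⇒ -0.24
d₂ = -0.2368 − 0.2164 = -0.4532 ⇒ -0.45
e^(−rT) = e^(−0.008·0.1667) = 0.9987
N(d₁) = N(-0.24) = 0.4052;  N(d₂) = N(-0.45) = 0.3264
C = 380·0.4052 − 410·0.9987·0.3264 = 153.9760 − 133.6500 = 20.3260

$20.33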